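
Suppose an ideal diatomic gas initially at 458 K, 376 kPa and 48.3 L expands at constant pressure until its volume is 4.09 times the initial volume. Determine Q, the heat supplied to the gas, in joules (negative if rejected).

196000 J

n = P₁V₁/(RT₁) = 376×48.3/(8.314×458) = 4.77 mol.
Isobaric: P stays 376 kPa; V/T = const ⇒ T₂ = 1870 K, V₂ = 198 L.
W = PΔV = 376×(198−48.3) kPa·L = 56100 J.
ΔU = nCvΔT = 4.77×20.8×(1870−458) = 140000 J.
Q = ΔU + W = nCpΔT = 196000 J.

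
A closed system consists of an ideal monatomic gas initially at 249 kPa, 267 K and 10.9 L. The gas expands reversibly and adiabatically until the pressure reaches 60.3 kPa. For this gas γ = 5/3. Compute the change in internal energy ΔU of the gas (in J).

-1760 J

n = P₁V₁/(RT₁) = 249×10.9/(8.314×267) = 1.22 mol.
Adiabatic: T₂/T₁ = (P₂/P₁)^((γ−1)/γ) ⇒ T₂ = 267×(0.242)^0.400 = 151 K; V₂ = 25.5 L.
For an ideal gas ΔU = nCvΔT with Cv = (3/2)R = 12.5 J/(mol·K).
ΔU = 1.22×12.5×(151−267) = -1760 J.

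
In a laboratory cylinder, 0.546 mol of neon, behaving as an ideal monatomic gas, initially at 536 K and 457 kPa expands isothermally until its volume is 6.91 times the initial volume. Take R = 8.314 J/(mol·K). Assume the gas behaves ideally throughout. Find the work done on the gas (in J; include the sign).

V₁ = nRT₁/P₁ = 0.546×8.314×536/457 = 5.32 L.
Isothermal: T stays 536 K; PV = const ⇒ V₂ = 36.8 L, P₂ = 66.1 kPa.
W = nRT ln(V₂/V₁) = 0.546×8.314×536×ln(6.91) = 4700 J.
Work done on the gas = −W_by = -4700 J.

-4700 J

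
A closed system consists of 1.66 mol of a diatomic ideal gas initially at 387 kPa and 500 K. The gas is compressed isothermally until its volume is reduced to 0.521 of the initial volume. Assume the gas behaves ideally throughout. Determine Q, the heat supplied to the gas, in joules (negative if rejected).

-4500 J

V₁ = nRT₁/P₁ = 1.66×8.314×500/387 = 17.8 L.
Isothermal: T stays 500 K; PV = const ⇒ V₂ = 9.29 L, P₂ = 743 kPa.
ΔU = 0 (ideal gas, T constant).
W = nRT ln(V₂/V₁) = 1.66×8.314×500×ln(0.521) = -4500 J.
Q = ΔU + W = -4500 J.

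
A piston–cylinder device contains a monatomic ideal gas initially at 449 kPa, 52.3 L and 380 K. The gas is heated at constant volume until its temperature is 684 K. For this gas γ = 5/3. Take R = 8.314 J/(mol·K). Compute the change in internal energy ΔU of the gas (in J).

28200 J

n = P₁V₁/(RT₁) = 449×52.3/(8.314×380) = 7.43 mol.
Isochoric: V stays 52.3 L; P/T = const ⇒ T₂ = 684 K, P₂ = 808 kPa.
For an ideal gas ΔU = nCvΔT with Cv = (3/2)R = 12.5 J/(mol·K).
ΔU = 7.43×12.5×(684−380) = 28200 J.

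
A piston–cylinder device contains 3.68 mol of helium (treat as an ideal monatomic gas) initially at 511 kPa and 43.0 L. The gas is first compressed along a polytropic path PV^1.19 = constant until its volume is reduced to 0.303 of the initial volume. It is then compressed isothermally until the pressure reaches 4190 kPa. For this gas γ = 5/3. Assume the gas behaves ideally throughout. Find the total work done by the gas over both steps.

-48300 J

T₁ = P₁V₁/(nR) = 511×43.0/(3.68×8.314) = 718 K.
Step 1 — Polytropic n=1.19: T₂ = T₁(V₁/V₂)^(n−1) = 718×(3.30)^0.19 = 901 K; P₂ = P₁(V₁/V₂)^n = 2120 kPa.
W = (P₁V₁−P₂V₂)/(n−1) = (511×43.0−2120×13.0)/0.19 = -29500 J.
ΔU = nCvΔT = 3.68×12.5×(901−718) = 8390 J.
Q = ΔU + W = -21100 J.
State after step 1: P = 2120 kPa, V = 13.0 L, T = 901 K.
Step 2 — Isothermal: T stays 901 K; PV = const ⇒ V₂ = 6.58 L, P₂ = 4190 kPa.
ΔU = 0 (ideal gas, T constant).
W = nRT ln(V₂/V₁) = 3.68×8.314×901×ln(0.505) = -18800 J.
Q = ΔU + W = -18800 J.
Net over both steps: W = -48300 J, Q = -39900 J, ΔU = 8390 J.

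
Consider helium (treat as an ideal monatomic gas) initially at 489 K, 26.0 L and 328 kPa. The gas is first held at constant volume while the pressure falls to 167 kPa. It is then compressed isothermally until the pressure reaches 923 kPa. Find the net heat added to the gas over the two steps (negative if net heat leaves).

-13700 J

n = P₁V₁/(RT₁) = 328×26.0/(8.314×489) = 2.10 mol.
Step 1 — Isochoric: V stays 26.0 L; P/T = const ⇒ T₂ = 249 K, P₂ = 167 kPa.
W = 0 (no volume change).
ΔU = nCvΔT = 2.10×12.5×(249−489) = -6280 J.
Q = ΔU = -6280 J.
State after step 1: P = 167 kPa, V = 26.0 L, T = 249 K.
Step 2 — Isothermal: T stays 249 K; PV = const ⇒ V₂ = 4.70 L, P₂ = 923 kPa.
ΔU = 0 (ideal gas, T constant).
W = nRT ln(V₂/V₁) = 2.10×8.314×249×ln(0.181) = -7420 J.
Q = ΔU + W = -7420 J.
Net over both steps: W = -7420 J, Q = -13700 J, ΔU = -6280 J.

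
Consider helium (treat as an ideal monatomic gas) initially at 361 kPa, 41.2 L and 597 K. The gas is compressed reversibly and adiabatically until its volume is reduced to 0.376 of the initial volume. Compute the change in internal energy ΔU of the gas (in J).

n = P₁V₁/(RT₁) = 361×41.2/(8.314×597) = 3.00 mol.
Adiabatic: TV^(γ−1) = const ⇒ T₂ = 597×(2.66)^0.667 = 1150 K; PV^γ = const ⇒ P₂ = 1840 kPa.
For an ideal gas ΔU = nCvΔT with Cv = (3/2)R = 12.5 J/(mol·K).
ΔU = 3.00×12.5×(1150−597) = 20500 J.

20500 J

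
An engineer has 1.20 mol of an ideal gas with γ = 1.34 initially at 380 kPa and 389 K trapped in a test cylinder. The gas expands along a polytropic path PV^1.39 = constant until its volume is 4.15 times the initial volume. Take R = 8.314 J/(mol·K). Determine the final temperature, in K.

223 K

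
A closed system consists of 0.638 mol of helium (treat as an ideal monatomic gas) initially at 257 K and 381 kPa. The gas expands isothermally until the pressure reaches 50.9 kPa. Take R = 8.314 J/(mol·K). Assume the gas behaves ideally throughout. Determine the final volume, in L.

V₁ = nRT₁/P₁ = 0.638×8.314×257/381 = 3.58 L.
Isothermal: T stays 257 K; PV = const ⇒ V₂ = 26.8 L, P₂ = 50.9 kPa.

26.8 L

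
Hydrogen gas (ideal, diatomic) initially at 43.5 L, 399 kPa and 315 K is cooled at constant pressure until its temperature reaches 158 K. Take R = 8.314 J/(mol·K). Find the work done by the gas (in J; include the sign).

-8650 J

n = P₁V₁/(RT₁) = 399×43.5/(8.314×315) = 6.63 mol.
Isobaric: P stays 399 kPa; V/T = const ⇒ T₂ = 158 K, V₂ = 21.8 L.
W = PΔV = 399×(21.8−43.5) kPa·L = -8650 J.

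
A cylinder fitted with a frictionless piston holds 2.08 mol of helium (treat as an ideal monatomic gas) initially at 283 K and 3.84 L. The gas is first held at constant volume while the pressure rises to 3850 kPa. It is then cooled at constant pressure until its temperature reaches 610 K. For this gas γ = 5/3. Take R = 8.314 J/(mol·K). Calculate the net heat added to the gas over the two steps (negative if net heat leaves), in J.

4250 J

P₁ = nRT₁/V₁ = 2.08×8.314×283/3.84 = 1270 kPa.
Step 1 — Isochoric: V stays 3.84 L; P/T = const ⇒ T₂ = 855 K, P₂ = 3850 kPa.
W = 0 (no volume change).
ΔU = nCvΔT = 2.08×12.5×(855−283) = 14800 J.
Q = ΔU = 14800 J.
State after step 1: P = 3850 kPa, V = 3.84 L, T = 855 K.
Step 2 — Isobaric: P stays 3850 kPa; V/T = const ⇒ T₂ = 610 K, V₂ = 2.74 L.
W = PΔV = 3850×(2.74−3.84) kPa·L = -4240 J.
ΔU = nCvΔT = 2.08×12.5×(610−855) = -6350 J.
Q = ΔU + W = nCpΔT = -10600 J.
Net over both steps: W = -4240 J, Q = 4250 J, ΔU = 8480 J.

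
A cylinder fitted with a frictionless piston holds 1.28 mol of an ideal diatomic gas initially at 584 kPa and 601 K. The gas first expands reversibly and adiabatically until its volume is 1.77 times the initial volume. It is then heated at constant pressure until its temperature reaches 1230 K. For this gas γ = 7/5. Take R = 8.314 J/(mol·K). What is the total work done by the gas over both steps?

V₁ = nRT₁/P₁ = 1.28×8.314×601/584 = 11.0 L.
Step 1 — Adiabatic: TV^(γ−1) = const ⇒ T₂ = 601×(0.565)^0.400 = 478 K; PV^γ = const ⇒ P₂ = 263 kPa.
ΔU = nCvΔT = 1.28×20.8×(478−601) = -3260 J.
Q = 0 for an adiabatic process, so W = −ΔU = 3260 J.
State after step 1: P = 263 kPa, V = 19.4 L, T = 478 K.
Step 2 — Isobaric: P stays 263 kPa; V/T = const ⇒ T₂ = 1230 K, V₂ = 49.9 L.
W = PΔV = 263×(49.9−19.4) kPa·L = 8000 J.
ΔU = nCvΔT = 1.28×20.8×(1230−478) = 20000 J.
Q = ΔU + W = nCpΔT = 28000 J.
Net over both steps: W = 11300 J, Q = 28000 J, ΔU = 16700 J.

11300 J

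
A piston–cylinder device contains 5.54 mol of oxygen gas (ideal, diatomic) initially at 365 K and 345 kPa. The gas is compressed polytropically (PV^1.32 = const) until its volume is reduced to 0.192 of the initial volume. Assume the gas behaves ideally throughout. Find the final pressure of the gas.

3050 kPa

V₁ = nRT₁/P₁ = 5.54×8.314×365/345 = 48.7 L.
Polytropic n=1.32: T₂ = T₁(V₁/V₂)^(n−1) = 365×(5.21)^0.32 = 619 K; P₂ = P₁(V₁/V₂)^n = 3050 kPa.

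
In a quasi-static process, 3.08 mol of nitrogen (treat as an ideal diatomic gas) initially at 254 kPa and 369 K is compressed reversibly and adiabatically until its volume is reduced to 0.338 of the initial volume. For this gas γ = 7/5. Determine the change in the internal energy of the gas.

12800 J

V₁ = nRT₁/P₁ = 3.08×8.314×369/254 = 37.2 L.
Adiabatic: TV^(γ−1) = const ⇒ T₂ = 369×(2.96)^0.400 = 569 K; PV^γ = const ⇒ P₂ = 1160 kPa.
For an ideal gas ΔU = nCvΔT with Cv = (5/2)R = 20.8 J/(mol·K).
ΔU = 3.08×20.8×(569−369) = 12800 J.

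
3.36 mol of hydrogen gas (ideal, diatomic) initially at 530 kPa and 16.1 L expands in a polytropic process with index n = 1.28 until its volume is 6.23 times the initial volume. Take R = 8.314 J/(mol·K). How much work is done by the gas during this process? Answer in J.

12200 J

T₁ = P₁V₁/(nR) = 530×16.1/(3.36×8.314) = 305 K.
Polytropic n=1.28: T₂ = T₁(V₁/V₂)^(n−1) = 305×(0.161)^0.28 = 183 K; P₂ = P₁(V₁/V₂)^n = 51.0 kPa.
W = (P₁V₁−P₂V₂)/(n−1) = (530×16.1−51.0×100)/0.28 = 12200 J.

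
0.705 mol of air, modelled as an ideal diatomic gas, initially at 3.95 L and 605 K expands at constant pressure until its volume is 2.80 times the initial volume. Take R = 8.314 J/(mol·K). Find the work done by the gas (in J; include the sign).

6380 J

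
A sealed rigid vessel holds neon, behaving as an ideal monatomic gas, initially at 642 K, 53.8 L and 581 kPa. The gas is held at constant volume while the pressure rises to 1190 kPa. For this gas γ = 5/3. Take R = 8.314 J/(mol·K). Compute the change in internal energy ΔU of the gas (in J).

49100 J

n = P₁V₁/(RT₁) = 581×53.8/(8.314×642) = 5.86 mol.
Isochoric: V stays 53.8 L; P/T = const ⇒ T₂ = 1310 K, P₂ = 1190 kPa.
For an ideal gas ΔU = nCvΔT with Cv = (3/2)R = 12.5 J/(mol·K).
ΔU = 5.86×12.5×(1310−642) = 49100 J.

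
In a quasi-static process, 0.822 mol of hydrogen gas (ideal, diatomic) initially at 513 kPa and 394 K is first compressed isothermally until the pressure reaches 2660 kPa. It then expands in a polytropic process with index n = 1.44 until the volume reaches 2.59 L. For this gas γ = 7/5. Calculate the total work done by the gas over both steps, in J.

-2360 J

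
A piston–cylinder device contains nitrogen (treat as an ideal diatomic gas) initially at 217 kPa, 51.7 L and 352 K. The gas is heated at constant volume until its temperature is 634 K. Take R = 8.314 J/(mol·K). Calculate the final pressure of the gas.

Isochoric: V stays 51.7 L; P/T = const ⇒ T₂ = 634 K, P₂ = 391 kPa.

391 kPa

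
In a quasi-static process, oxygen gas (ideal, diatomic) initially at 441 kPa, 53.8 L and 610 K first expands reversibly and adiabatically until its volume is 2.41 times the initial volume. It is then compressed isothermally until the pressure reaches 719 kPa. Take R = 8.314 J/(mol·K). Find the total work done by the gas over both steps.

n = P₁V₁/(RT₁) = 441×53.8/(8.314×610) = 4.68 mol.
Step 1 — Adiabatic: TV^(γ−1) = const ⇒ T₂ = 610×(0.415)^0.400 = 429 K; PV^γ = const ⇒ P₂ = 129 kPa.
ΔU = nCvΔT = 4.68×20.8×(429−610) = -17600 J.
Q = 0 for an adiabatic process, so W = −ΔU = 17600 J.
State after step 1: P = 129 kPa, V = 130 L, T = 429 K.
Step 2 — Isothermal: T stays 429 K; PV = const ⇒ V₂ = 23.2 L, P₂ = 719 kPa.
ΔU = 0 (ideal gas, T constant).
W = nRT ln(V₂/V₁) = 4.68×8.314×429×ln(0.179) = -28700 J.
Q = ΔU + W = -28700 J.
Net over both steps: W = -11100 J, Q = -28700 J, ΔU = -17600 J.

-11100 J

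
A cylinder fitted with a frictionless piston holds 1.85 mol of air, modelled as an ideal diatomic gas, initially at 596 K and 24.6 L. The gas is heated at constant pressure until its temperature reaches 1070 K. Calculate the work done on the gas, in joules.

P₁ = nRT₁/V₁ = 1.85×8.314×596/24.6 = 373 kPa.
Isobaric: P stays 373 kPa; V/T = const ⇒ T₂ = 1070 K, V₂ = 44.2 L.
W = PΔV = 373×(44.2−24.6) kPa·L = 7290 J.
Work done on the gas = −W_by = -7290 J.

-7290 J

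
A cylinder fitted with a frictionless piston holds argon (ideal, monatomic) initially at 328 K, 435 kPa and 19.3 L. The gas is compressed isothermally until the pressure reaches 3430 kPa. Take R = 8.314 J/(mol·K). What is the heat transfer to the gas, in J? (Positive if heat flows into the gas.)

n = P₁V₁/(RT₁) = 435×19.3/(8.314×328) = 3.08 mol.
Isothermal: T stays 328 K; PV = const ⇒ V₂ = 2.45 L, P₂ = 3430 kPa.
ΔU = 0 (ideal gas, T constant).
W = nRT ln(V₂/V₁) = 3.08×8.314×328×ln(0.127) = -17300 J.
Q = ΔU + W = -17300 J.

-17300 J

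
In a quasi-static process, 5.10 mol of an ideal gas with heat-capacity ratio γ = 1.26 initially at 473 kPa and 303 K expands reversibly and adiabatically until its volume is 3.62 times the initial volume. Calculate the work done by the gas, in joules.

14000 J

V₁ = nRT₁/P₁ = 5.10×8.314×303/473 = 27.2 L.
Adiabatic: TV^(γ−1) = const ⇒ T₂ = 303×(0.276)^0.260 = 217 K; PV^γ = const ⇒ P₂ = 93.5 kPa.
ΔU = nCvΔT = 5.10×32.0×(217−303) = -14000 J.
Q = 0 for an adiabatic process, so W = −ΔU = 14000 J.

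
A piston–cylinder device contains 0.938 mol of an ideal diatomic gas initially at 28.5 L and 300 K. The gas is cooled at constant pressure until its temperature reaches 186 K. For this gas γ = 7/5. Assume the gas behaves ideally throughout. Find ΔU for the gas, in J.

P₁ = nRT₁/V₁ = 0.938×8.314×300/28.5 = 82.1 kPa.
Isobaric: P stays 82.1 kPa; V/T = const ⇒ T₂ = 186 K, V₂ = 17.7 L.
For an ideal gas ΔU = nCvΔT with Cv = (5/2)R = 20.8 J/(mol·K).
ΔU = 0.938×20.8×(186−300) = -2220 J.

-2220 J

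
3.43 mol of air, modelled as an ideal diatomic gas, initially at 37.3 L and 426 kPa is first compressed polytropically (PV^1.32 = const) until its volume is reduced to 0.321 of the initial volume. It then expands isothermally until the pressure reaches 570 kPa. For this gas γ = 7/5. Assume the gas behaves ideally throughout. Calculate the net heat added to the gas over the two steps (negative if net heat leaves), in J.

T₁ = P₁V₁/(nR) = 426×37.3/(3.43×8.314) = 557 K.
Step 1 — Polytropic n=1.32: T₂ = T₁(V₁/V₂)^(n−1) = 557×(3.12)^0.32 = 802 K; P₂ = P₁(V₁/V₂)^n = 1910 kPa.
W = (P₁V₁−P₂V₂)/(n−1) = (426×37.3−1910×12.0)/0.32 = -21800 J.
ΔU = nCvΔT = 3.43×20.8×(802−557) = 17400 J.
Q = ΔU + W = -4360 J.
State after step 1: P = 1910 kPa, V = 12.0 L, T = 802 K.
Step 2 — Isothermal: T stays 802 K; PV = const ⇒ V₂ = 40.1 L, P₂ = 570 kPa.
ΔU = 0 (ideal gas, T constant).
W = nRT ln(V₂/V₁) = 3.43×8.314×802×ln(3.35) = 27600 J.
Q = ΔU + W = 27600 J.
Net over both steps: W = 5850 J, Q = 23300 J, ΔU = 17400 J.

23300 J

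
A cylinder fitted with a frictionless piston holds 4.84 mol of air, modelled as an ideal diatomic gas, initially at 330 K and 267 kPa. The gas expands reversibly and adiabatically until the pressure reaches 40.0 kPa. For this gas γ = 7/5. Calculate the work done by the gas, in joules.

13900 J

V₁ = nRT₁/P₁ = 4.84×8.314×330/267 = 49.7 L.
Adiabatic: T₂/T₁ = (P₂/P₁)^((γ−1)/γ) ⇒ T₂ = 330×(0.150)^0.286 = 192 K; V₂ = 193 L.
ΔU = nCvΔT = 4.84×20.8×(192−330) = -13900 J.
Q = 0 for an adiabatic process, so W = −ΔU = 13900 J.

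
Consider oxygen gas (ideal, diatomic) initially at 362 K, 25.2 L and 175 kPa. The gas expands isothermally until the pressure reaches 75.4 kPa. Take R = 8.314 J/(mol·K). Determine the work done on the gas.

-3710 J

n = P₁V₁/(RT₁) = 175×25.2/(8.314×362) = 1.47 mol.
Isothermal: T stays 362 K; PV = const ⇒ V₂ = 58.5 L, P₂ = 75.4 kPa.
W = nRT ln(V₂/V₁) = 1.47×8.314×362×ln(2.32) = 3710 J.
Work done on the gas = −W_by = -3710 J.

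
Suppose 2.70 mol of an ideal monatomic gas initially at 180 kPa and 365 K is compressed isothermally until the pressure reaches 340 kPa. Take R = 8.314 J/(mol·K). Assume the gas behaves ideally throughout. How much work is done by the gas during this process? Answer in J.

-5210 J

V₁ = nRT₁/P₁ = 2.70×8.314×365/180 = 45.5 L.
Isothermal: T stays 365 K; PV = const ⇒ V₂ = 24.1 L, P₂ = 340 kPa.
W = nRT ln(V₂/V₁) = 2.70×8.314×365×ln(0.529) = -5210 J.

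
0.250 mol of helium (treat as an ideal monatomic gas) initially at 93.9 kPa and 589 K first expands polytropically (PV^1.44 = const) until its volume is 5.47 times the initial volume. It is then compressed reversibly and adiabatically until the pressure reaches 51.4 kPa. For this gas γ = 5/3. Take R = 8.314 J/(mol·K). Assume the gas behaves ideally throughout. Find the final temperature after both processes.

583 K

V₁ = nRT₁/P₁ = 0.250×8.314×589/93.9 = 13.0 L.
Step 1 — Polytropic n=1.44: T₂ = T₁(V₁/V₂)^(n−1) = 589×(0.183)^0.44 = 279 K; P₂ = P₁(V₁/V₂)^n = 8.13 kPa.
W = (P₁V₁−P₂V₂)/(n−1) = (93.9×13.0−8.13×71.3)/0.44 = 1470 J.
ΔU = nCvΔT = 0.250×12.5×(279−589) = -967 J.
Q = ΔU + W = 498 J.
State after step 1: P = 8.13 kPa, V = 71.3 L, T = 279 K.
Step 2 — Adiabatic: T₂/T₁ = (P₂/P₁)^((γ−1)/γ) ⇒ T₂ = 279×(6.32)^0.400 = 583 K; V₂ = 23.6 L.
ΔU = nCvΔT = 0.250×12.5×(583−279) = 949 J.
Q = 0 for an adiabatic process, so W = −ΔU = -949 J.
Net over both steps: W = 516 J, Q = 498 J, ΔU = -18.2 J.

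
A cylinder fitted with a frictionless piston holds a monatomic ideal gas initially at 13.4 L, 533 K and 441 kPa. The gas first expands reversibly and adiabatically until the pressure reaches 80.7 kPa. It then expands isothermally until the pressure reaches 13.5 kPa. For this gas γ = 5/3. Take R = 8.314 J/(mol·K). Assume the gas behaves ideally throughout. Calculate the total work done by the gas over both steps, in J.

9730 J

n = P₁V₁/(RT₁) = 441×13.4/(8.314×533) = 1.33 mol.
Step 1 — Adiabatic: T₂/T₁ = (P₂/P₁)^((γ−1)/γ) ⇒ T₂ = 533×(0.183)^0.400 = 270 K; V₂ = 37.1 L.
ΔU = nCvΔT = 1.33×12.5×(270−533) = -4370 J.
Q = 0 for an adiabatic process, so W = −ΔU = 4370 J.
State after step 1: P = 80.7 kPa, V = 37.1 L, T = 270 K.
Step 2 — Isothermal: T stays 270 K; PV = const ⇒ V₂ = 222 L, P₂ = 13.5 kPa.
ΔU = 0 (ideal gas, T constant).
W = nRT ln(V₂/V₁) = 1.33×8.314×270×ln(5.98) = 5360 J.
Q = ΔU + W = 5360 J.
Net over both steps: W = 9730 J, Q = 5360 J, ΔU = -4370 J.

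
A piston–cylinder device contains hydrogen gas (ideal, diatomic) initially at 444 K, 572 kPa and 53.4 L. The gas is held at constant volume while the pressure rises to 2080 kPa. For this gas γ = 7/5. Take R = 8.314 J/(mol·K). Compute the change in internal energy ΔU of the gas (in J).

201000 J

n = P₁V₁/(RT₁) = 572×53.4/(8.314×444) = 8.27 mol.
Isochoric: V stays 53.4 L; P/T = const ⇒ T₂ = 1610 K, P₂ = 2080 kPa.
For an ideal gas ΔU = nCvΔT with Cv = (5/2)R = 20.8 J/(mol·K).
ΔU = 8.27×20.8×(1610−444) = 201000 J.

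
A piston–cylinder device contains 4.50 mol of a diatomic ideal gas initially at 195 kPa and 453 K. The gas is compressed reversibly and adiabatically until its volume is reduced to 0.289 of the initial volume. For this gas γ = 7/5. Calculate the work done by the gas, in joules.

-27200 J

V₁ = nRT₁/P₁ = 4.50×8.314×453/195 = 86.9 L.
Adiabatic: TV^(γ−1) = const ⇒ T₂ = 453×(3.46)^0.400 = 744 K; PV^γ = const ⇒ P₂ = 1110 kPa.
ΔU = nCvΔT = 4.50×20.8×(744−453) = 27200 J.
Q = 0 for an adiabatic process, so W = −ΔU = -27200 J.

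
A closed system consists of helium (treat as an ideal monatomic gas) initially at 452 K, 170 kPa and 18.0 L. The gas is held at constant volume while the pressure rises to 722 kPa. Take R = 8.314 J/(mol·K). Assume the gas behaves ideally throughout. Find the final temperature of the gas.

1920 K

Isochoric: V stays 18.0 L; P/T = const ⇒ T₂ = 1920 K, P₂ = 722 kPa.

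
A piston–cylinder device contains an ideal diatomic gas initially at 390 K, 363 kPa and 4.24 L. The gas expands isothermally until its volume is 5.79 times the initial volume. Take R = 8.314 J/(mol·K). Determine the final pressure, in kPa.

62.7 kPa

Isothermal: T stays 390 K; PV = const ⇒ V₂ = 24.5 L, P₂ = 62.7 kPa.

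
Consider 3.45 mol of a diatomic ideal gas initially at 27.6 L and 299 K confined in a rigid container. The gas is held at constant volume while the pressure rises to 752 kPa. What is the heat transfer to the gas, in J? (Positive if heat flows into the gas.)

P₁ = nRT₁/V₁ = 3.45×8.314×299/27.6 = 311 kPa.
Isochoric: V stays 27.6 L; P/T = const ⇒ T₂ = 724 K, P₂ = 752 kPa.
W = 0 (no volume change).
ΔU = nCvΔT = 3.45×20.8×(724−299) = 30400 J.
Q = ΔU = 30400 J.

30400 J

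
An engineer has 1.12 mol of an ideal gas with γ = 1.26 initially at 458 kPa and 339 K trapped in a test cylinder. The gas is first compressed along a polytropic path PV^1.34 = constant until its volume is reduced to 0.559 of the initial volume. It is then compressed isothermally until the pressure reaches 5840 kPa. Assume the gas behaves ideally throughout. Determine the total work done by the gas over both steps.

-8820 J

V₁ = nRT₁/P₁ = 1.12×8.314×339/458 = 6.89 L.
Step 1 — Polytropic n=1.34: T₂ = T₁(V₁/V₂)^(n−1) = 339×(1.79)^0.34 = 413 K; P₂ = P₁(V₁/V₂)^n = 998 kPa.
W = (P₁V₁−P₂V₂)/(n−1) = (458×6.89−998×3.85)/0.34 = -2030 J.
ΔU = nCvΔT = 1.12×32.0×(413−339) = 2650 J.
Q = ΔU + W = 625 J.
State after step 1: P = 998 kPa, V = 3.85 L, T = 413 K.
Step 2 — Isothermal: T stays 413 K; PV = const ⇒ V₂ = 0.659 L, P₂ = 5840 kPa.
ΔU = 0 (ideal gas, T constant).
W = nRT ln(V₂/V₁) = 1.12×8.314×413×ln(0.171) = -6790 J.
Q = ΔU + W = -6790 J.
Net over both steps: W = -8820 J, Q = -6170 J, ΔU = 2650 J.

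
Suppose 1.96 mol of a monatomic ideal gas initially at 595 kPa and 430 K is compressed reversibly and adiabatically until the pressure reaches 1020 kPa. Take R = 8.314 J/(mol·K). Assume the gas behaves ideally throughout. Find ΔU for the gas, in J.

V₁ = nRT₁/P₁ = 1.96×8.314×430/595 = 11.8 L.
Adiabatic: T₂/T₁ = (P₂/P₁)^((γ−1)/γ) ⇒ T₂ = 430×(1.71)^0.400 = 533 K; V₂ = 8.52 L.
For an ideal gas ΔU = nCvΔT with Cv = (3/2)R = 12.5 J/(mol·K).
ΔU = 1.96×12.5×(533−430) = 2530 J.

2530 J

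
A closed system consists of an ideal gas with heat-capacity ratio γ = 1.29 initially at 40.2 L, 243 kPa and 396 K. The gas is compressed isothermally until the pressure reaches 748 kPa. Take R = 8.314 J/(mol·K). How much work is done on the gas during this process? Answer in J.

11000 J

n = P₁V₁/(RT₁) = 243×40.2/(8.314×396) = 2.97 mol.
Isothermal: T stays 396 K; PV = const ⇒ V₂ = 13.1 L, P₂ = 748 kPa.
W = nRT ln(V₂/V₁) = 2.97×8.314×396×ln(0.325) = -11000 J.
Work done on the gas = −W_by = 11000 J.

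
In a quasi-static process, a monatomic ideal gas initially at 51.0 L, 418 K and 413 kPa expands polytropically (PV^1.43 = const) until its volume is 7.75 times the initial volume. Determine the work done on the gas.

-28700 J

n = P₁V₁/(RT₁) = 413×51.0/(8.314×418) = 6.06 mol.
Polytropic n=1.43: T₂ = T₁(V₁/V₂)^(n−1) = 418×(0.129)^0.43 = 173 K; P₂ = P₁(V₁/V₂)^n = 22.1 kPa.
W = (P₁V₁−P₂V₂)/(n−1) = (413×51.0−22.1×395)/0.43 = 28700 J.
Work done on the gas = −W_by = -28700 J.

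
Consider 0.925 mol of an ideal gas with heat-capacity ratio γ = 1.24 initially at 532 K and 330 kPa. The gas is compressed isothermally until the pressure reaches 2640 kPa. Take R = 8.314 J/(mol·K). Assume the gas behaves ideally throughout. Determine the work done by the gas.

V₁ = nRT₁/P₁ = 0.925×8.314×532/330 = 12.4 L.
Isothermal: T stays 532 K; PV = const ⇒ V₂ = 1.55 L, P₂ = 2640 kPa.
W = nRT ln(V₂/V₁) = 0.925×8.314×532×ln(0.125) = -8510 J.

-8510 J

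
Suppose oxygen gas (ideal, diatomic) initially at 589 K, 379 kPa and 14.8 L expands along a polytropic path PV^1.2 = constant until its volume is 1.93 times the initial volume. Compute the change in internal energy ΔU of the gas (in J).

n = P₁V₁/(RT₁) = 379×14.8/(8.314×589) = 1.15 mol.
Polytropic n=1.2: T₂ = T₁(V₁/V₂)^(n−1) = 589×(0.518)^0.20 = 516 K; P₂ = P₁(V₁/V₂)^n = 172 kPa.
For an ideal gas ΔU = nCvΔT with Cv = (5/2)R = 20.8 J/(mol·K).
ΔU = 1.15×20.8×(516−589) = -1730 J.

-1730 J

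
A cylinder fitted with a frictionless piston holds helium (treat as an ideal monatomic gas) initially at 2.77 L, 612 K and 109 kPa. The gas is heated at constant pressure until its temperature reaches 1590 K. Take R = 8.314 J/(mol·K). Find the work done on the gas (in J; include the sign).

-482 J

n = P₁V₁/(RT₁) = 109×2.77/(8.314×612) = 0.0593 mol.
Isobaric: P stays 109 kPa; V/T = const ⇒ T₂ = 1590 K, V₂ = 7.20 L.
W = PΔV = 109×(7.20−2.77) kPa·L = 482 J.
Work done on the gas = −W_by = -482 J.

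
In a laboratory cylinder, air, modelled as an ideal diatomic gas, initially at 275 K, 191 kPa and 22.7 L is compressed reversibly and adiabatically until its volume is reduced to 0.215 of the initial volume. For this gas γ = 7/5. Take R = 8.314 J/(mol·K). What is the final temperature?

Adiabatic: TV^(γ−1) = const ⇒ T₂ = 275×(4.65)^0.400 = 509 K; PV^γ = const ⇒ P₂ = 1640 kPa.

509 K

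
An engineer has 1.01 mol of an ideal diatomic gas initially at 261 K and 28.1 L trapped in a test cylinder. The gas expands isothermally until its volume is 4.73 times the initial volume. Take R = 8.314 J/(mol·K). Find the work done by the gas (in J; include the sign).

P₁ = nRT₁/V₁ = 1.01×8.314×261/28.1 = 78.0 kPa.
Isothermal: T stays 261 K; PV = const ⇒ V₂ = 133 L, P₂ = 16.5 kPa.
W = nRT ln(V₂/V₁) = 1.01×8.314×261×ln(4.73) = 3410 J.

3410 J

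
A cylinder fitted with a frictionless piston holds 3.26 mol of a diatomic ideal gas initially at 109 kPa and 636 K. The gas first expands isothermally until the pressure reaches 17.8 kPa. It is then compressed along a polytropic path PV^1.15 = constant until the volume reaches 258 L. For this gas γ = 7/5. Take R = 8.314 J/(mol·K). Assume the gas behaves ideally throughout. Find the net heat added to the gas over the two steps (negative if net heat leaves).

15500 J

V₁ = nRT₁/P₁ = 3.26×8.314×636/109 = 158 L.
Step 1 — Isothermal: T stays 636 K; PV = const ⇒ V₂ = 968 L, P₂ = 17.8 kPa.
ΔU = 0 (ideal gas, T constant).
W = nRT ln(V₂/V₁) = 3.26×8.314×636×ln(6.12) = 31200 J.
Q = ΔU + W = 31200 J.
State after step 1: P = 17.8 kPa, V = 968 L, T = 636 K.
Step 2 — Polytropic n=1.15: T₂ = T₁(V₁/V₂)^(n−1) = 636×(3.75)^0.15 = 776 K; P₂ = P₁(V₁/V₂)^n = 81.5 kPa.
W = (P₁V₁−P₂V₂)/(n−1) = (17.8×968−81.5×258)/0.15 = -25200 J.
ΔU = nCvΔT = 3.26×20.8×(776−636) = 9460 J.
Q = ΔU + W = -15800 J.
Net over both steps: W = 6020 J, Q = 15500 J, ΔU = 9460 J.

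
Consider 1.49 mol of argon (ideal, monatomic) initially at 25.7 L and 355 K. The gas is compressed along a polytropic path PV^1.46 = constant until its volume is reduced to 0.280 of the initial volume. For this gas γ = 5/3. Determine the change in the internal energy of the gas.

5250 J

P₁ = nRT₁/V₁ = 1.49×8.314×355/25.7 = 171 kPa.
Polytropic n=1.46: T₂ = T₁(V₁/V₂)^(n−1) = 355×(3.57)^0.46 = 638 K; P₂ = P₁(V₁/V₂)^n = 1100 kPa.
For an ideal gas ΔU = nCvΔT with Cv = (3/2)R = 12.5 J/(mol·K).
ΔU = 1.49×12.5×(638−355) = 5250 J.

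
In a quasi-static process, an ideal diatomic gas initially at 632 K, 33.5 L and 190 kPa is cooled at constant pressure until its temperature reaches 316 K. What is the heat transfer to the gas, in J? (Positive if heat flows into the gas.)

n = P₁V₁/(RT₁) = 190×33.5/(8.314×632) = 1.21 mol.
Isobaric: P stays 190 kPa; V/T = const ⇒ T₂ = 316 K, V₂ = 16.8 L.
W = PΔV = 190×(16.8−33.5) kPa·L = -3180 J.
ΔU = nCvΔT = 1.21×20.8×(316−632) = -7960 J.
Q = ΔU + W = nCpΔT = -11100 J.

-11100 J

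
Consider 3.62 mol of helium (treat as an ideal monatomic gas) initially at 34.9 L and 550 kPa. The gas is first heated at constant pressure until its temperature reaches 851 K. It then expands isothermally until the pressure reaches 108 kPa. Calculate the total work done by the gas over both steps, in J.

48100 J

T₁ = P₁V₁/(nR) = 550×34.9/(3.62×8.314) = 638 K.
Step 1 — Isobaric: P stays 550 kPa; V/T = const ⇒ T₂ = 851 K, V₂ = 46.6 L.
W = PΔV = 550×(46.6−34.9) kPa·L = 6420 J.
ΔU = nCvΔT = 3.62×12.5×(851−638) = 9630 J.
Q = ΔU + W = nCpΔT = 16000 J.
State after step 1: P = 550 kPa, V = 46.6 L, T = 851 K.
Step 2 — Isothermal: T stays 851 K; PV = const ⇒ V₂ = 237 L, P₂ = 108 kPa.
ΔU = 0 (ideal gas, T constant).
W = nRT ln(V₂/V₁) = 3.62×8.314×851×ln(5.09) = 41700 J.
Q = ΔU + W = 41700 J.
Net over both steps: W = 48100 J, Q = 57700 J, ΔU = 9630 J.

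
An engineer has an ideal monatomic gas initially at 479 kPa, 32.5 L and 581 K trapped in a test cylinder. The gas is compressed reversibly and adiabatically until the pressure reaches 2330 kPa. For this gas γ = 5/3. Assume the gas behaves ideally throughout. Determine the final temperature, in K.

1090 K

Adiabatic: T₂/T₁ = (P₂/P₁)^((γ−1)/γ) ⇒ T₂ = 581×(4.86)^0.400 = 1090 K; V₂ = 12.6 L.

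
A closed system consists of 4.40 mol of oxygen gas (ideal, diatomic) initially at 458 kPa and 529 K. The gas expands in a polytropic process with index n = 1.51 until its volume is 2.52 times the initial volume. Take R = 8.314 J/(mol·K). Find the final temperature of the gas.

V₁ = nRT₁/P₁ = 4.40×8.314×529/458 = 42.3 L.
Polytropic n=1.51: T₂ = T₁(V₁/V₂)^(n−1) = 529×(0.397)^0.51 = 330 K; P₂ = P₁(V₁/V₂)^n = 113 kPa.

330 K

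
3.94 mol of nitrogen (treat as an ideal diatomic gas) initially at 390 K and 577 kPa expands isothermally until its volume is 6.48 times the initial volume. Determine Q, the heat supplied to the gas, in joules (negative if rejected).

V₁ = nRT₁/P₁ = 3.94×8.314×390/577 = 22.1 L.
Isothermal: T stays 390 K; PV = const ⇒ V₂ = 143 L, P₂ = 89.0 kPa.
ΔU = 0 (ideal gas, T constant).
W = nRT ln(V₂/V₁) = 3.94×8.314×390×ln(6.48) = 23900 J.
Q = ΔU + W = 23900 J.

23900 J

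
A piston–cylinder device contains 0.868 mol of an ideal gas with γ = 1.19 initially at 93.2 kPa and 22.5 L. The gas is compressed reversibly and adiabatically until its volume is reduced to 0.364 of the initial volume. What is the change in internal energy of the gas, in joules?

T₁ = P₁V₁/(nR) = 93.2×22.5/(0.868×8.314) = 291 K.
Adiabatic: TV^(γ−1) = const ⇒ T₂ = 291×(2.75)^0.190 = 352 K; PV^γ = const ⇒ P₂ = 310 kPa.
For an ideal gas ΔU = nCvΔT with Cv = R/(γ−1) = 43.8 J/(mol·K).
ΔU = 0.868×43.8×(352−291) = 2340 J.

2340 J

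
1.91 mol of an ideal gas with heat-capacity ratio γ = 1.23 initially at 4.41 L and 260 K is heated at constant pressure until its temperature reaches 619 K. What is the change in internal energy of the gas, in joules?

P₁ = nRT₁/V₁ = 1.91×8.314×260/4.41 = 936 kPa.
Isobaric: P stays 936 kPa; V/T = const ⇒ T₂ = 619 K, V₂ = 10.5 L.
For an ideal gas ΔU = nCvΔT with Cv = R/(γ−1) = 36.1 J/(mol·K).
ΔU = 1.91×36.1×(619−260) = 24800 J.

24800 J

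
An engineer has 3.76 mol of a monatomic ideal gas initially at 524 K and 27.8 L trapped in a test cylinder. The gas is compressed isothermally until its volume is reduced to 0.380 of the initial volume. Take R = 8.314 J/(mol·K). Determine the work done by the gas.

-15800 J

P₁ = nRT₁/V₁ = 3.76×8.314×524/27.8 = 589 kPa.
Isothermal: T stays 524 K; PV = const ⇒ V₂ = 10.6 L, P₂ = 1550 kPa.
W = nRT ln(V₂/V₁) = 3.76×8.314×524×ln(0.380) = -15800 J.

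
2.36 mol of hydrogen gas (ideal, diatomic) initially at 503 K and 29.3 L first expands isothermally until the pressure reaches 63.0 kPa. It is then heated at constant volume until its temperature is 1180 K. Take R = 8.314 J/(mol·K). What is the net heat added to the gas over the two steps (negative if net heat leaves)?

49800 J

P₁ = nRT₁/V₁ = 2.36×8.314×503/29.3 = 337 kPa.
Step 1 — Isothermal: T stays 503 K; PV = const ⇒ V₂ = 157 L, P₂ = 63.0 kPa.
ΔU = 0 (ideal gas, T constant).
W = nRT ln(V₂/V₁) = 2.36×8.314×503×ln(5.35) = 16500 J.
Q = ΔU + W = 16500 J.
State after step 1: P = 63.0 kPa, V = 157 L, T = 503 K.
Step 2 — Isochoric: V stays 157 L; P/T = const ⇒ T₂ = 1180 K, P₂ = 148 kPa.
W = 0 (no volume change).
ΔU = nCvΔT = 2.36×20.8×(1180−503) = 33200 J.
Q = ΔU = 33200 J.
Net over both steps: W = 16500 J, Q = 49800 J, ΔU = 33200 J.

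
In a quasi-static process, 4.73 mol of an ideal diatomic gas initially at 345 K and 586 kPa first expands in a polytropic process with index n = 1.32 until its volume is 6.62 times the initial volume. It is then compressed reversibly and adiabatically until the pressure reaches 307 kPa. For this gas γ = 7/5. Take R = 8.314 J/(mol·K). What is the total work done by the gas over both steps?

6350 J

V₁ = nRT₁/P₁ = 4.73×8.314×345/586 = 23.2 L.
Step 1 — Polytropic n=1.32: T₂ = T₁(V₁/V₂)^(n−1) = 345×(0.151)^0.32 = 188 K; P₂ = P₁(V₁/V₂)^n = 48.3 kPa.
W = (P₁V₁−P₂V₂)/(n−1) = (586×23.2−48.3×153)/0.32 = 19200 J.
ΔU = nCvΔT = 4.73×20.8×(188−345) = -15400 J.
Q = ΔU + W = 3850 J.
State after step 1: P = 48.3 kPa, V = 153 L, T = 188 K.
Step 2 — Adiabatic: T₂/T₁ = (P₂/P₁)^((γ−1)/γ) ⇒ T₂ = 188×(6.35)^0.286 = 320 K; V₂ = 40.9 L.
ΔU = nCvΔT = 4.73×20.8×(320−188) = 12900 J.
Q = 0 for an adiabatic process, so W = −ΔU = -12900 J.
Net over both steps: W = 6350 J, Q = 3850 J, ΔU = -2500 J.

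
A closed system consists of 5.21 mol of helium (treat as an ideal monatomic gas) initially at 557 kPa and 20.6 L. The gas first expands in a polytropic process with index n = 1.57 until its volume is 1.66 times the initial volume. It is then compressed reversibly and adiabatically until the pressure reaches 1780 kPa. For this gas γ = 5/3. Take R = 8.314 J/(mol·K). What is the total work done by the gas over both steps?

T₁ = P₁V₁/(nR) = 557×20.6/(5.21×8.314) = 265 K.
Step 1 — Polytropic n=1.57: T₂ = T₁(V₁/V₂)^(n−1) = 265×(0.602)^0.57 = 198 K; P₂ = P₁(V₁/V₂)^n = 251 kPa.
W = (P₁V₁−P₂V₂)/(n−1) = (557×20.6−251×34.2)/0.57 = 5050 J.
ΔU = nCvΔT = 5.21×12.5×(198−265) = -4320 J.
Q = ΔU + W = 732 J.
State after step 1: P = 251 kPa, V = 34.2 L, T = 198 K.
Step 2 — Adiabatic: T₂/T₁ = (P₂/P₁)^((γ−1)/γ) ⇒ T₂ = 198×(7.08)^0.400 = 434 K; V₂ = 10.6 L.
ΔU = nCvΔT = 5.21×12.5×(434−198) = 15300 J.
Q = 0 for an adiabatic process, so W = −ΔU = -15300 J.
Net over both steps: W = -10300 J, Q = 732 J, ΔU = 11000 J.

-10300 J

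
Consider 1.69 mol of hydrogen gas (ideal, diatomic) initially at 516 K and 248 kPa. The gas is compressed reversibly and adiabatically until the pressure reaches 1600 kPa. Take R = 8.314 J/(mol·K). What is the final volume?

7.72 L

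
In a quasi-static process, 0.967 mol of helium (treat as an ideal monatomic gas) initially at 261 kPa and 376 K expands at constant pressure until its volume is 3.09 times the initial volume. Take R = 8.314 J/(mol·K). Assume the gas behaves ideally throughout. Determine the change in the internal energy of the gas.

V₁ = nRT₁/P₁ = 0.967×8.314×376/261 = 11.6 L.
Isobaric: P stays 261 kPa; V/T = const ⇒ T₂ = 1160 K, V₂ = 35.8 L.
For an ideal gas ΔU = nCvΔT with Cv = (3/2)R = 12.5 J/(mol·K).
ΔU = 0.967×12.5×(1160−376) = 9480 J.

9480 J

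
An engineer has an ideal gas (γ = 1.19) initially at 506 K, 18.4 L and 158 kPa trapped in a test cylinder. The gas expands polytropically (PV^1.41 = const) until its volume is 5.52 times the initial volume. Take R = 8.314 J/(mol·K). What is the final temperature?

Polytropic n=1.41: T₂ = T₁(V₁/V₂)^(n−1) = 506×(0.181)^0.41 = 251 K; P₂ = P₁(V₁/V₂)^n = 14.2 kPa.

251 K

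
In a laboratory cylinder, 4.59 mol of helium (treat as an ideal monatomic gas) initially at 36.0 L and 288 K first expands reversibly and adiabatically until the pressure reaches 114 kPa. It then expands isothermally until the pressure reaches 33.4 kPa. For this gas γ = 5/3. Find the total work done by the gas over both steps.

14500 J

P₁ = nRT₁/V₁ = 4.59×8.314×288/36.0 = 305 kPa.
Step 1 — Adiabatic: T₂/T₁ = (P₂/P₁)^((γ−1)/γ) ⇒ T₂ = 288×(0.373)^0.400 = 194 K; V₂ = 65.0 L.
ΔU = nCvΔT = 4.59×12.5×(194−288) = -5370 J.
Q = 0 for an adiabatic process, so W = −ΔU = 5370 J.
State after step 1: P = 114 kPa, V = 65.0 L, T = 194 K.
Step 2 — Isothermal: T stays 194 K; PV = const ⇒ V₂ = 222 L, P₂ = 33.4 kPa.
ΔU = 0 (ideal gas, T constant).
W = nRT ln(V₂/V₁) = 4.59×8.314×194×ln(3.41) = 9100 J.
Q = ΔU + W = 9100 J.
Net over both steps: W = 14500 J, Q = 9100 J, ΔU = -5370 J.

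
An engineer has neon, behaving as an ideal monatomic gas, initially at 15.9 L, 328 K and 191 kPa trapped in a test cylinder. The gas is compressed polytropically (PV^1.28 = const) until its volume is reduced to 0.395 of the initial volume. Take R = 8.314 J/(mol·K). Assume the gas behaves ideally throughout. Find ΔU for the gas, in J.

n = P₁V₁/(RT₁) = 191×15.9/(8.314×328) = 1.11 mol.
Polytropic n=1.28: T₂ = T₁(V₁/V₂)^(n−1) = 328×(2.53)^0.28 = 425 K; P₂ = P₁(V₁/V₂)^n = 627 kPa.
For an ideal gas ΔU = nCvΔT with Cv = (3/2)R = 12.5 J/(mol·K).
ΔU = 1.11×12.5×(425−328) = 1350 J.

1350 J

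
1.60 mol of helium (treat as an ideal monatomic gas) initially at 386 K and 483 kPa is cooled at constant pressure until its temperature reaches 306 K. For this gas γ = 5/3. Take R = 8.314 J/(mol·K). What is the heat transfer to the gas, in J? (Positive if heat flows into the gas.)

V₁ = nRT₁/P₁ = 1.60×8.314×386/483 = 10.6 L.
Isobaric: P stays 483 kPa; V/T = const ⇒ T₂ = 306 K, V₂ = 8.43 L.
W = PΔV = 483×(8.43−10.6) kPa·L = -1060 J.
ΔU = nCvΔT = 1.60×12.5×(306−386) = -1600 J.
Q = ΔU + W = nCpΔT = -2660 J.

-2660 J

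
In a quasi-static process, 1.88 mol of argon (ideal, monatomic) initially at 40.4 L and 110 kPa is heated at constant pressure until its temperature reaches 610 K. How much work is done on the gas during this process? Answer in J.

-5090 J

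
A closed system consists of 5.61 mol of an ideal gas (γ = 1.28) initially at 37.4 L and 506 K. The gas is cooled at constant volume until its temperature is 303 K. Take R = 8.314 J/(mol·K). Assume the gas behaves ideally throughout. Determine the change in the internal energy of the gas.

-33800 J

P₁ = nRT₁/V₁ = 5.61×8.314×506/37.4 = 631 kPa.
Isochoric: V stays 37.4 L; P/T = const ⇒ T₂ = 303 K, P₂ = 378 kPa.
For an ideal gas ΔU = nCvΔT with Cv = R/(γ−1) = 29.7 J/(mol·K).
ΔU = 5.61×29.7×(303−506) = -33800 J.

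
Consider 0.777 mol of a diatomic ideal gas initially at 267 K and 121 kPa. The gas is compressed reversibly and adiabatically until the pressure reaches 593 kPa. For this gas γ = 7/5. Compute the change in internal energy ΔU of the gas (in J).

2480 J

V₁ = nRT₁/P₁ = 0.777×8.314×267/121 = 14.3 L.
Adiabatic: T₂/T₁ = (P₂/P₁)^((γ−1)/γ) ⇒ T₂ = 267×(4.90)^0.286 = 420 K; V₂ = 4.58 L.
For an ideal gas ΔU = nCvΔT with Cv = (5/2)R = 20.8 J/(mol·K).
ΔU = 0.777×20.8×(420−267) = 2480 J.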